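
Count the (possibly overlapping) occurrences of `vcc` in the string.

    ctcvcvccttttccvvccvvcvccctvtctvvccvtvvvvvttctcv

Sliding a length-3 window over the 47 characters (45 positions):
  position 6–8: vcc
  position 16–18: vcc
  position 22–24: vcc
  position 32–34: vcc

4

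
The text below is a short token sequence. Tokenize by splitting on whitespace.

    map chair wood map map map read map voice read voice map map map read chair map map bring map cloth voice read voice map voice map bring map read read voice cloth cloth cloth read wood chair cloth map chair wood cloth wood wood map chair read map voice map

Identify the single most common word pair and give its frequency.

"map map", 5 times

Bigram frequencies (highest first):
  map map: 5
  voice map: 4
  map chair: 3
  map read: 3
  map voice: 3
  read voice: 3
  … (22 more, each ≤ 2)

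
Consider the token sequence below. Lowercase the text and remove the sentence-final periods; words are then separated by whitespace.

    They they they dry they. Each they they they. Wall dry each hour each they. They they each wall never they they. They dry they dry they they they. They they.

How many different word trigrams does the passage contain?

31 tokens → 29 trigram windows in total.
Repeated trigrams (each contributes count−1 duplicates):
  they they they: 7
  they dry they: 3
  each they they: 2
  they they dry: 2
10 duplicate windows → 29 − 10 = 19 distinct.

19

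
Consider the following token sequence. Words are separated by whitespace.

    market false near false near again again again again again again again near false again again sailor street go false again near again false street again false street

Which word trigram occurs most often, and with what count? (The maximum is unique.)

"again again again", 5 times

Trigram frequencies (highest first):
  again again again: 5
  again false street: 2
  market false near: 1
  false near false: 1
  near false near: 1
  false near again: 1
  … (15 more, each ≤ 1)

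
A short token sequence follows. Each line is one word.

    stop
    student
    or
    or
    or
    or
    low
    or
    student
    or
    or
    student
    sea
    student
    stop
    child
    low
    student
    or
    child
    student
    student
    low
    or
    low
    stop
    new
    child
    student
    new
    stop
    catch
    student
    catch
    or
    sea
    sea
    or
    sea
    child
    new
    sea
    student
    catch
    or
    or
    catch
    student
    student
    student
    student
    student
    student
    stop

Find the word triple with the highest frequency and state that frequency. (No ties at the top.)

Trigram frequencies (highest first):
  student student student: 4
  student or or: 2
  or or or: 2
  student catch or: 2
  stop student or: 1
  or or low: 1
  … (40 more, each ≤ 1)

"student student student", 4 times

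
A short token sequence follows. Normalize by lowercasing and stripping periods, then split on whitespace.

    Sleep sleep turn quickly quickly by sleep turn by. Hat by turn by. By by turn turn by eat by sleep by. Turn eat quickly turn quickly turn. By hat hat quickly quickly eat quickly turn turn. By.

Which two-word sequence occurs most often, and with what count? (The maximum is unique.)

Bigram frequencies (highest first):
  turn by: 5
  by turn: 3
  quickly turn: 3
  sleep turn: 2
  turn quickly: 2
  quickly quickly: 2
  … (15 more, each ≤ 2)

"turn by", 5 times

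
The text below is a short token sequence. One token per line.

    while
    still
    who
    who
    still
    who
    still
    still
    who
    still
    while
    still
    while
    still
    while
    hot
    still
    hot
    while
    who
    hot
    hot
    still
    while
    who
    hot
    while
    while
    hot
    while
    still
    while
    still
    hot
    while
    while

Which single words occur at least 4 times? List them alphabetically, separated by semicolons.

hot; still; while; who

Unigram counts meeting the condition (at least 4 times):
  hot: 7
  still: 11
  while: 12
  who: 6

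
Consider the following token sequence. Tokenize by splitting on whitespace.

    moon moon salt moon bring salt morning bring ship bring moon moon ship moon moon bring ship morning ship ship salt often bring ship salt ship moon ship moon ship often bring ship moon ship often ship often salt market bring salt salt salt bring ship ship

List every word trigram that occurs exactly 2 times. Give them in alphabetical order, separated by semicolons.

moon ship moon; moon ship often; often bring ship

Trigram counts meeting the condition (exactly 2 times):
  moon ship moon: 2
  moon ship often: 2
  often bring ship: 2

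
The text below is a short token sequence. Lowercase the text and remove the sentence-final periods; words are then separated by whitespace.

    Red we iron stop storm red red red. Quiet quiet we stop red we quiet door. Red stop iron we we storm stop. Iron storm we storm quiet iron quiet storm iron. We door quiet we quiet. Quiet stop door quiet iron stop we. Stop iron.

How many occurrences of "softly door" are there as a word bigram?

Scanning the 45 overlapping bigram windows for "softly door":
  (none found)

0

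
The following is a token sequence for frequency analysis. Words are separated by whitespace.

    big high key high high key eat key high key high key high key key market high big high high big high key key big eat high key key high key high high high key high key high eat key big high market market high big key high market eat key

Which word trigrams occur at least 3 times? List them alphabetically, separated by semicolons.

high key high; high key key; key high key

Trigram counts meeting the condition (at least 3 times):
  high key high: 6
  high key key: 3
  key high key: 5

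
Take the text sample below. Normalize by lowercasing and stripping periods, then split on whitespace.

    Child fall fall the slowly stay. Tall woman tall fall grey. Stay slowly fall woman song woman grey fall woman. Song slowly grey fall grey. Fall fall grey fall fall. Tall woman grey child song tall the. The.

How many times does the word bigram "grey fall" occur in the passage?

Scanning the 37 overlapping bigram windows for "grey fall":
  position 18–19: grey fall
  position 23–24: grey fall
  position 25–26: grey fall
  position 28–29: grey fall

4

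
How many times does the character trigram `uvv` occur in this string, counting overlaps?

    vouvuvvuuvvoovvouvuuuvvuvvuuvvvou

5

Sliding a length-3 window over the 33 characters (31 positions):
  position 5–7: uvv
  position 9–11: uvv
  position 21–23: uvv
  position 24–26: uvv
  position 28–30: uvv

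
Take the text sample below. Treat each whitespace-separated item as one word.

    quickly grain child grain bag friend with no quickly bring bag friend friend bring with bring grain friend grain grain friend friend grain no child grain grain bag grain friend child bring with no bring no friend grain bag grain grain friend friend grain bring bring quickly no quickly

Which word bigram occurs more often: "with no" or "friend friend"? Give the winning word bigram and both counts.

"friend friend" (3 vs 2)

"with no": 2 occurrences
"friend friend": 3 occurrences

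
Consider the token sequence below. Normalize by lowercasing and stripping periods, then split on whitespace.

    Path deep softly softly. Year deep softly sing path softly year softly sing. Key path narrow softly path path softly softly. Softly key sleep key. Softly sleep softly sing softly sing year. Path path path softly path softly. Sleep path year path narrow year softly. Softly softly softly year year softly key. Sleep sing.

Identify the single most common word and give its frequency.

"softly", 19 times

Unigram frequencies (highest first):
  softly: 19
  path: 11
  year: 7
  sing: 5
  key: 4
  sleep: 4
  … (2 more, each ≤ 2)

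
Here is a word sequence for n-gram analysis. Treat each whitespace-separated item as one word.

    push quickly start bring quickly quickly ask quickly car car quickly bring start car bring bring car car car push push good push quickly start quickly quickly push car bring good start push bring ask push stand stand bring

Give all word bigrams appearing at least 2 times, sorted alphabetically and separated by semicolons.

car bring; car car; push quickly; quickly quickly; quickly start

Bigram counts meeting the condition (at least 2 times):
  car bring: 2
  car car: 3
  push quickly: 2
  quickly quickly: 2
  quickly start: 2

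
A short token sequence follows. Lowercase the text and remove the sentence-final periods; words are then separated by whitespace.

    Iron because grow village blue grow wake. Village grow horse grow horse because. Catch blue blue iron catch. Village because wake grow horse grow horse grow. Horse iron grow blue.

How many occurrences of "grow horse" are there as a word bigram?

Scanning the 29 overlapping bigram windows for "grow horse":
  position 9–10: grow horse
  position 11–12: grow horse
  position 22–23: grow horse
  position 24–25: grow horse
  position 26–27: grow horse

5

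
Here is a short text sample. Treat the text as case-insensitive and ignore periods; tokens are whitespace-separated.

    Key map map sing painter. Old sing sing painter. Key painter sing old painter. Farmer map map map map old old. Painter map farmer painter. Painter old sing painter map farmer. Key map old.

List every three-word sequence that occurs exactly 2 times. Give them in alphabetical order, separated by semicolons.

Trigram counts meeting the condition (exactly 2 times):
  map map map: 2
  painter map farmer: 2
  painter old sing: 2

map map map; painter map farmer; painter old sing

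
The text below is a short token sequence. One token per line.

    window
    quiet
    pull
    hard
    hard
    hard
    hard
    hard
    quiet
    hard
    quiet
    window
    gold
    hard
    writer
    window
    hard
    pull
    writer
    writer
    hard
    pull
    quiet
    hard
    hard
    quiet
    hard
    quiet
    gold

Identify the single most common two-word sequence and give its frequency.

"hard hard", 5 times

Bigram frequencies (highest first):
  hard hard: 5
  hard quiet: 4
  quiet hard: 3
  hard pull: 2
  window quiet: 1
  quiet pull: 1
  … (12 more, each ≤ 1)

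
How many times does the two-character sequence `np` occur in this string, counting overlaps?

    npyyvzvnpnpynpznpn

5

Sliding a length-2 window over the 18 characters (17 positions):
  position 1–2: np
  position 8–9: np
  position 10–11: np
  position 13–14: np
  position 16–17: np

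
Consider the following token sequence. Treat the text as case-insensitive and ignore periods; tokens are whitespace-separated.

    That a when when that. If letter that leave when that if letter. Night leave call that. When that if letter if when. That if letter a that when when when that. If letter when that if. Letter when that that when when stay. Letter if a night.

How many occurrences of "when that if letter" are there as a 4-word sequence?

6

Scanning the 45 overlapping 4-gram windows for "when that if letter":
  position 4–7: when that if letter
  position 10–13: when that if letter
  position 18–21: when that if letter
  position 23–26: when that if letter
  position 31–34: when that if letter
  position 35–38: when that if letter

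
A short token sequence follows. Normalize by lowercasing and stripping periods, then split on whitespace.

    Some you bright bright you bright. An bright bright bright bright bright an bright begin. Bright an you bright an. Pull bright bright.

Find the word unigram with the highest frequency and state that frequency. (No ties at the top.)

Unigram frequencies (highest first):
  bright: 13
  an: 4
  you: 3
  some: 1
  begin: 1
  pull: 1

"bright", 13 times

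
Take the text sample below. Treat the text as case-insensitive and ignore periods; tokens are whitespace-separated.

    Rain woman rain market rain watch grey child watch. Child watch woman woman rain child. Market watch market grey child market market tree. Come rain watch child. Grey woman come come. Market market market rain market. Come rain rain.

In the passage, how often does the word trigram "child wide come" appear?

0

Scanning the 37 overlapping trigram windows for "child wide come":
  (none found)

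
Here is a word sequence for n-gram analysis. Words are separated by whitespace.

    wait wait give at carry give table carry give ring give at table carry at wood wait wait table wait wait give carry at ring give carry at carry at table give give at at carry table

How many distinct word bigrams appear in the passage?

21

37 tokens → 36 bigram windows in total.
Repeated bigrams (each contributes count−1 duplicates):
  carry at: 4
  at carry: 3
  give at: 3
  wait wait: 3
  at table: 2
  carry give: 2
  give carry: 2
  ring give: 2
  … (2 more repeated)
15 duplicate windows → 36 − 15 = 21 distinct.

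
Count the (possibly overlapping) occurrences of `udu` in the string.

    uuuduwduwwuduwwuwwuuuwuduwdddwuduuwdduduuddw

Sliding a length-3 window over the 44 characters (42 positions):
  position 3–5: udu
  position 11–13: udu
  position 23–25: udu
  position 31–33: udu
  position 38–40: udu

5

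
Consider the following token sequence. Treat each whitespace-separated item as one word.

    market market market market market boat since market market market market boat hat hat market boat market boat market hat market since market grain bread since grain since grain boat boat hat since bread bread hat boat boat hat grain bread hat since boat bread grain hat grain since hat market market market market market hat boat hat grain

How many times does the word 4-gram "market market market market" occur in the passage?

5

Scanning the 56 overlapping 4-gram windows for "market market market market":
  position 1–4: market market market market
  position 2–5: market market market market
  position 8–11: market market market market
  position 51–54: market market market market
  position 52–55: market market market market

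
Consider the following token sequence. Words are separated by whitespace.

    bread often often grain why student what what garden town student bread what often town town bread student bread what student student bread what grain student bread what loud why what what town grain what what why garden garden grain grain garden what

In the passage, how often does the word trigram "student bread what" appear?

Scanning the 41 overlapping trigram windows for "student bread what":
  position 11–13: student bread what
  position 18–20: student bread what
  position 22–24: student bread what
  position 26–28: student bread what

4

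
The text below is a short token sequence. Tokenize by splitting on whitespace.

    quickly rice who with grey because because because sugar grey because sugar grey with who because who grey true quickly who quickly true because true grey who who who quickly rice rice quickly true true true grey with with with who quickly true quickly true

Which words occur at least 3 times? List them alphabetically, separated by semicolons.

Unigram counts meeting the condition (at least 3 times):
  because: 6
  grey: 6
  quickly: 7
  rice: 3
  true: 8
  who: 8
  with: 5

because; grey; quickly; rice; true; who; with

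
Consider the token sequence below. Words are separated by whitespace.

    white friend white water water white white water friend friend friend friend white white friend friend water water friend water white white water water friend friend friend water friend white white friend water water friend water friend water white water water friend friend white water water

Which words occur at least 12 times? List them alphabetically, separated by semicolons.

Unigram counts meeting the condition (at least 12 times):
  friend: 17
  water: 17
  white: 12

friend; water; white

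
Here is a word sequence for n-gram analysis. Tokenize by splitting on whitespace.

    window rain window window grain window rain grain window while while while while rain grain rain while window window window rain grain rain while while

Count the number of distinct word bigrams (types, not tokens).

25 tokens → 24 bigram windows in total.
Repeated bigrams (each contributes count−1 duplicates):
  while while: 4
  rain grain: 3
  window rain: 3
  window window: 3
  grain rain: 2
  grain window: 2
  rain while: 2
12 duplicate windows → 24 − 12 = 12 distinct.

12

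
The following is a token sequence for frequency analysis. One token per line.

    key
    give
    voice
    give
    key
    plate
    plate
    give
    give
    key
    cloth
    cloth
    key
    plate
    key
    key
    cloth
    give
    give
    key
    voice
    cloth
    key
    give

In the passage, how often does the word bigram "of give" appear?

Scanning the 23 overlapping bigram windows for "of give":
  (none found)

0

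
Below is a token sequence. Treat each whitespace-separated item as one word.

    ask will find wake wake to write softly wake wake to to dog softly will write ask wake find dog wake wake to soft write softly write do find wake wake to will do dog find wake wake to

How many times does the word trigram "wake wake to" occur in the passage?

Scanning the 37 overlapping trigram windows for "wake wake to":
  position 4–6: wake wake to
  position 9–11: wake wake to
  position 21–23: wake wake to
  position 30–32: wake wake to
  position 37–39: wake wake to

5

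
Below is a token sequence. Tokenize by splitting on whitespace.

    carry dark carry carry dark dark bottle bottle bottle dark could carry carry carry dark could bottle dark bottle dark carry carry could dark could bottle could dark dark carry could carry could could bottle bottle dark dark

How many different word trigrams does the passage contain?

32

38 tokens → 36 trigram windows in total.
Repeated trigrams (each contributes count−1 duplicates):
  bottle bottle dark: 2
  carry carry dark: 2
  dark carry carry: 2
  dark could bottle: 2
4 duplicate windows → 36 − 4 = 32 distinct.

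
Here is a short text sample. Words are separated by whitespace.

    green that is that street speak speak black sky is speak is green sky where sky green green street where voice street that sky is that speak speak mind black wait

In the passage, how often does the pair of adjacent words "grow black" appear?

Scanning the 30 overlapping bigram windows for "grow black":
  (none found)

0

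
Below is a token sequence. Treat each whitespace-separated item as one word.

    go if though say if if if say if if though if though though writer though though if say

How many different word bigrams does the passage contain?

10

19 tokens → 18 bigram windows in total.
Repeated bigrams (each contributes count−1 duplicates):
  if if: 3
  if though: 3
  if say: 2
  say if: 2
  though if: 2
  though though: 2
8 duplicate windows → 18 − 8 = 10 distinct.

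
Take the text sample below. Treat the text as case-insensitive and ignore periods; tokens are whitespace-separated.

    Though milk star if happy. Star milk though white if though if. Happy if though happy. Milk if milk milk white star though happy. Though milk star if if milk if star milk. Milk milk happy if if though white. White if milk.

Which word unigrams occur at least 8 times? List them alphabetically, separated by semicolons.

Unigram counts meeting the condition (at least 8 times):
  if: 11
  milk: 11

if; milk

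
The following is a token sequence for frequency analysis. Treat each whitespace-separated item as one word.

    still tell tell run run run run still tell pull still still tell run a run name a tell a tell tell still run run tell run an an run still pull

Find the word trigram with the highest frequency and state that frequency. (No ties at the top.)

"run run run", 2 times

Trigram frequencies (highest first):
  run run run: 2
  still tell tell: 1
  tell tell run: 1
  tell run run: 1
  run run still: 1
  run still tell: 1
  … (23 more, each ≤ 1)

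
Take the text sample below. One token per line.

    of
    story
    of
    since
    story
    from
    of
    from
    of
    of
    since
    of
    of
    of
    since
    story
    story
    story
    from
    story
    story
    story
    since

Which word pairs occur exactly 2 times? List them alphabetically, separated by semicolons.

Bigram counts meeting the condition (exactly 2 times):
  from of: 2
  since story: 2
  story from: 2

from of; since story; story from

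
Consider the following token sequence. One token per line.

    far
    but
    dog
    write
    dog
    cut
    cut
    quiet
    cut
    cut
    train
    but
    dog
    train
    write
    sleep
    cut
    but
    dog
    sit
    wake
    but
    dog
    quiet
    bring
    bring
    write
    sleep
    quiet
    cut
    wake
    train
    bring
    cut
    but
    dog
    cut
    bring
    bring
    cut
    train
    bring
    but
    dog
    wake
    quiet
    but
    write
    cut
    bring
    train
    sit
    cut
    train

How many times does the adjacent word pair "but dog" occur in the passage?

Scanning the 53 overlapping bigram windows for "but dog":
  position 2–3: but dog
  position 12–13: but dog
  position 18–19: but dog
  position 22–23: but dog
  position 35–36: but dog
  position 43–44: but dog

6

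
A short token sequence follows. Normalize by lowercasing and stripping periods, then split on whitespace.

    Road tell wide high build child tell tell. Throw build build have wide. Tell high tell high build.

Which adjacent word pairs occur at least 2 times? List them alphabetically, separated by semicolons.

high build; tell high

Bigram counts meeting the condition (at least 2 times):
  high build: 2
  tell high: 2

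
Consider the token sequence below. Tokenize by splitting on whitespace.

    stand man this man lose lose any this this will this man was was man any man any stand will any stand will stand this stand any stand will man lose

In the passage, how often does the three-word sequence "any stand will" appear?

3

Scanning the 29 overlapping trigram windows for "any stand will":
  position 18–20: any stand will
  position 21–23: any stand will
  position 27–29: any stand will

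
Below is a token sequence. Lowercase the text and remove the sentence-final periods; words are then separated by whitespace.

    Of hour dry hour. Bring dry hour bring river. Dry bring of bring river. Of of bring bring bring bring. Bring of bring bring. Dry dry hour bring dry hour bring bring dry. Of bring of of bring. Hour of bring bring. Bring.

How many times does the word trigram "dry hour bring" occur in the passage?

Scanning the 41 overlapping trigram windows for "dry hour bring":
  position 3–5: dry hour bring
  position 6–8: dry hour bring
  position 26–28: dry hour bring
  position 29–31: dry hour bring

4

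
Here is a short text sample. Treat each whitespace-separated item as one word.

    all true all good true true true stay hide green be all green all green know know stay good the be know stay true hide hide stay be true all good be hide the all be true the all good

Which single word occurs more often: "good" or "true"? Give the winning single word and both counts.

"good": 4 occurrences
"true": 7 occurrences

"true" (7 vs 4)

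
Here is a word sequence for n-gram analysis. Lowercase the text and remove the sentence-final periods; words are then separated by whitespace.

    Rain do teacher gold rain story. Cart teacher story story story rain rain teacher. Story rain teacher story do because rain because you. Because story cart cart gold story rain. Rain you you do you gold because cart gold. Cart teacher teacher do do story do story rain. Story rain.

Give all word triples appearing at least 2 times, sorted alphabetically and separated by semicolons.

Trigram counts meeting the condition (at least 2 times):
  rain teacher story: 2
  story rain rain: 2

rain teacher story; story rain rain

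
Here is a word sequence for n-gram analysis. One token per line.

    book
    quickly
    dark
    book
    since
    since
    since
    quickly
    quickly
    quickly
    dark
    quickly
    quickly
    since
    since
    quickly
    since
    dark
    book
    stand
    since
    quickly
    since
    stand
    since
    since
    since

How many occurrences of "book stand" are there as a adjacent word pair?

1

Scanning the 26 overlapping bigram windows for "book stand":
  position 19–20: book stand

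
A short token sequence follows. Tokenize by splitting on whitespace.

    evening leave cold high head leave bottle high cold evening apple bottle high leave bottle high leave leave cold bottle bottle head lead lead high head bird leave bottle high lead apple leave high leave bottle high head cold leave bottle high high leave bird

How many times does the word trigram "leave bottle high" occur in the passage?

5

Scanning the 43 overlapping trigram windows for "leave bottle high":
  position 6–8: leave bottle high
  position 14–16: leave bottle high
  position 28–30: leave bottle high
  position 35–37: leave bottle high
  position 40–42: leave bottle high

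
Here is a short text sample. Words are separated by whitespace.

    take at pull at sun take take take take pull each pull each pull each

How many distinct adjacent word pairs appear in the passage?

9

15 tokens → 14 bigram windows in total.
Repeated bigrams (each contributes count−1 duplicates):
  pull each: 3
  take take: 3
  each pull: 2
5 duplicate windows → 14 − 5 = 9 distinct.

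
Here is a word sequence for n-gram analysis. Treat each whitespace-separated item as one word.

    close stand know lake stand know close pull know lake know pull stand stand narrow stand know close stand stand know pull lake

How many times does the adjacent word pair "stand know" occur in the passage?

4

Scanning the 22 overlapping bigram windows for "stand know":
  position 2–3: stand know
  position 5–6: stand know
  position 16–17: stand know
  position 20–21: stand know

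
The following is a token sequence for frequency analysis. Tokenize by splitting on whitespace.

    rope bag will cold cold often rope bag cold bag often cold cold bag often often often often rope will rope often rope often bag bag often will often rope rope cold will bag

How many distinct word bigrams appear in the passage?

22

34 tokens → 33 bigram windows in total.
Repeated bigrams (each contributes count−1 duplicates):
  often rope: 4
  bag often: 3
  often often: 3
  cold bag: 2
  cold cold: 2
  rope bag: 2
  rope often: 2
11 duplicate windows → 33 − 11 = 22 distinct.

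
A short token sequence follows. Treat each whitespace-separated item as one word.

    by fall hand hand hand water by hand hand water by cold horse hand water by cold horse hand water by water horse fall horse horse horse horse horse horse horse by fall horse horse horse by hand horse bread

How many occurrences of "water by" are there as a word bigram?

4

Scanning the 39 overlapping bigram windows for "water by":
  position 6–7: water by
  position 10–11: water by
  position 15–16: water by
  position 20–21: water by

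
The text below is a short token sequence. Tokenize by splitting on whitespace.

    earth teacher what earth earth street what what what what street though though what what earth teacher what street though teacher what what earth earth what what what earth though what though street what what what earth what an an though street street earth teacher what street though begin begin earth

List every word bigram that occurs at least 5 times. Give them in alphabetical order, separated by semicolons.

what earth; what what

Bigram counts meeting the condition (at least 5 times):
  what earth: 5
  what what: 9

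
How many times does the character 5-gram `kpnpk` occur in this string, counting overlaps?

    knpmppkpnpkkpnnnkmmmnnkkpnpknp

2

Sliding a length-5 window over the 30 characters (26 positions):
  position 7–11: kpnpk
  position 24–28: kpnpk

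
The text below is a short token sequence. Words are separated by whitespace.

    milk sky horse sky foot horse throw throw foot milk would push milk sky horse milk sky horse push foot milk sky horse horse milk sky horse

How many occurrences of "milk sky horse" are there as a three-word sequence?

5

Scanning the 25 overlapping trigram windows for "milk sky horse":
  position 1–3: milk sky horse
  position 13–15: milk sky horse
  position 16–18: milk sky horse
  position 21–23: milk sky horse
  position 25–27: milk sky horse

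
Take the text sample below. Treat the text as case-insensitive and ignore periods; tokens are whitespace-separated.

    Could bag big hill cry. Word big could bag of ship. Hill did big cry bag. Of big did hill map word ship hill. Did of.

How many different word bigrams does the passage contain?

21

26 tokens → 25 bigram windows in total.
Repeated bigrams (each contributes count−1 duplicates):
  bag of: 2
  could bag: 2
  hill did: 2
  ship hill: 2
4 duplicate windows → 25 − 4 = 21 distinct.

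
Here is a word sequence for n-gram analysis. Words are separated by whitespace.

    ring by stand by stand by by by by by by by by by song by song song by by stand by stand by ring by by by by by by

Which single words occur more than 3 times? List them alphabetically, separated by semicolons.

Unigram counts meeting the condition (more than 3 times):
  by: 22
  stand: 4

by; stand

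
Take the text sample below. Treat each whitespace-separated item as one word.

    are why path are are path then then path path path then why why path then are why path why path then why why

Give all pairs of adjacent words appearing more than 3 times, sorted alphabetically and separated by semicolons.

path then; why path

Bigram counts meeting the condition (more than 3 times):
  path then: 4
  why path: 4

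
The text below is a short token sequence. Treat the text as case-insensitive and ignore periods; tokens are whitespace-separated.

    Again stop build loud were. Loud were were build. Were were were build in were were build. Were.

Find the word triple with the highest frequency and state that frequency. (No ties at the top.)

"were were build", 3 times

Trigram frequencies (highest first):
  were were build: 3
  were build were: 2
  again stop build: 1
  stop build loud: 1
  build loud were: 1
  loud were loud: 1
  … (7 more, each ≤ 1)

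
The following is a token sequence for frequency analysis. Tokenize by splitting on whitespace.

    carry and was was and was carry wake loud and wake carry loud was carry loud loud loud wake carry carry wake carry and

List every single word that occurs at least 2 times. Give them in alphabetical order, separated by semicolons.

Unigram counts meeting the condition (at least 2 times):
  and: 4
  carry: 7
  loud: 5
  wake: 4
  was: 4

and; carry; loud; wake; was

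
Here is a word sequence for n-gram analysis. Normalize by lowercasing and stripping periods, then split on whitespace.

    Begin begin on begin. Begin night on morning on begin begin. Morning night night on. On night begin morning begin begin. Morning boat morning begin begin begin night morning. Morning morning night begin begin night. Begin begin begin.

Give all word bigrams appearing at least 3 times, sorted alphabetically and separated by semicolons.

begin begin; begin morning; begin night; night begin

Bigram counts meeting the condition (at least 3 times):
  begin begin: 9
  begin morning: 3
  begin night: 3
  night begin: 3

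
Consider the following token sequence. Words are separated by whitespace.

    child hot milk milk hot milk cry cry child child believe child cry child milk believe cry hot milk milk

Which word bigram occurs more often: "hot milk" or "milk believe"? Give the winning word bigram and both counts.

"hot milk" (3 vs 1)

"hot milk": 3 occurrences
"milk believe": 1 occurrence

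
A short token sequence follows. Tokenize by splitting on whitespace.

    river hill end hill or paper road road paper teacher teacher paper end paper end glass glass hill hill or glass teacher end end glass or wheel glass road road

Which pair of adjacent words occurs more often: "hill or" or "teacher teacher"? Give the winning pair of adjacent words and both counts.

"hill or": 2 occurrences
"teacher teacher": 1 occurrence

"hill or" (2 vs 1)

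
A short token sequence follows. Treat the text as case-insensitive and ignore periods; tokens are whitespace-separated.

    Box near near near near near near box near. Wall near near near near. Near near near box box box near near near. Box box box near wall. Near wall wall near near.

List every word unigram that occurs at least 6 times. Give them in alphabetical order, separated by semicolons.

Unigram counts meeting the condition (at least 6 times):
  box: 8
  near: 21

box; near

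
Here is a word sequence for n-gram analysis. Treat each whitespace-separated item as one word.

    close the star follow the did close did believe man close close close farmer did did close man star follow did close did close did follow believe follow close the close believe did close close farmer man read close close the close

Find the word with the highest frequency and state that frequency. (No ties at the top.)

Unigram frequencies (highest first):
  close: 15
  did: 8
  the: 4
  follow: 4
  believe: 3
  man: 3
  … (3 more, each ≤ 2)

"close", 15 times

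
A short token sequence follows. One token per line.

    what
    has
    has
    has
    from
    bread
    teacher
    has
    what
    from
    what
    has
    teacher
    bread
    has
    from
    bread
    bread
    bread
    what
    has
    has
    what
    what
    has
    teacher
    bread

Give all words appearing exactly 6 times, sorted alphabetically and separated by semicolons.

bread; what

Unigram counts meeting the condition (exactly 6 times):
  bread: 6
  what: 6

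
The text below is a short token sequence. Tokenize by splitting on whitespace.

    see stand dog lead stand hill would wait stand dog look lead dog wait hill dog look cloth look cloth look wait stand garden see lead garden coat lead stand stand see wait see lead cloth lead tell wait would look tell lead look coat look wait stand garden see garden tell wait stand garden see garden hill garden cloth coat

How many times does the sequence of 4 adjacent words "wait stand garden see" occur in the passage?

Scanning the 58 overlapping 4-gram windows for "wait stand garden see":
  position 22–25: wait stand garden see
  position 47–50: wait stand garden see
  position 53–56: wait stand garden see

3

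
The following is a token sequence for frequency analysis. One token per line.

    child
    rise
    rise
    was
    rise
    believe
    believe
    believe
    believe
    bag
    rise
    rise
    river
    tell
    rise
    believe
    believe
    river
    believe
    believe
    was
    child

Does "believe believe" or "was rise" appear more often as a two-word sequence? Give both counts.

"believe believe" (5 vs 1)

"believe believe": 5 occurrences
"was rise": 1 occurrence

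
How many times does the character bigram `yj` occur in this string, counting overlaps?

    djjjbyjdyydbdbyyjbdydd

2

Sliding a length-2 window over the 22 characters (21 positions):
  position 6–7: yj
  position 16–17: yj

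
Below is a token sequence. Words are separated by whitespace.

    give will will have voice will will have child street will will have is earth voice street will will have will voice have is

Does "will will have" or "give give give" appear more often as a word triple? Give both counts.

"will will have" (4 vs 0)

"will will have": 4 occurrences
"give give give": 0 occurrences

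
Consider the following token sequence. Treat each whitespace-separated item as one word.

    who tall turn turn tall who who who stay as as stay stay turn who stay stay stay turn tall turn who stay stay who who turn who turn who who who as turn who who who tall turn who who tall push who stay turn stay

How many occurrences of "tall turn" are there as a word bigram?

Scanning the 46 overlapping bigram windows for "tall turn":
  position 2–3: tall turn
  position 20–21: tall turn
  position 38–39: tall turn

3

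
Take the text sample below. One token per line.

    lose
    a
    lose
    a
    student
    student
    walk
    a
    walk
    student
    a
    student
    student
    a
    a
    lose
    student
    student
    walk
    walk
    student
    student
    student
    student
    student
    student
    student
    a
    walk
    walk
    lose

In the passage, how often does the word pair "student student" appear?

Scanning the 30 overlapping bigram windows for "student student":
  position 5–6: student student
  position 12–13: student student
  position 17–18: student student
  position 21–22: student student
  position 22–23: student student
  position 23–24: student student
  position 24–25: student student
  position 25–26: student student
  position 26–27: student student

9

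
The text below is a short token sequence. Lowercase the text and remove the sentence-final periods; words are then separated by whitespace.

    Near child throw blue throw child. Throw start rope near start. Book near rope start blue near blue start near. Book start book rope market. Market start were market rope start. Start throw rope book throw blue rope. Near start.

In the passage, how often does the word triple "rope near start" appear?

Scanning the 38 overlapping trigram windows for "rope near start":
  position 9–11: rope near start
  position 38–40: rope near start

2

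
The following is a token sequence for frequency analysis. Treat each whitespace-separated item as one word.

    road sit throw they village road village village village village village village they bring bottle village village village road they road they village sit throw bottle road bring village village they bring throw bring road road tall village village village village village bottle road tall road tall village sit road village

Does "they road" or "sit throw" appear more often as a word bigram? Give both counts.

"they road": 1 occurrence
"sit throw": 2 occurrences

"sit throw" (2 vs 1)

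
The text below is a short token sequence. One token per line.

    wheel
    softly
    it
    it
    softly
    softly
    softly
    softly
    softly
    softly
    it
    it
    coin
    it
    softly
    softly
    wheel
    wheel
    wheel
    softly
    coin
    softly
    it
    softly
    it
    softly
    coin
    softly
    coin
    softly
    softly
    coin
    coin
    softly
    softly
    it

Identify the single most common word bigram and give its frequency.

Bigram frequencies (highest first):
  softly softly: 8
  softly it: 5
  it softly: 4
  softly coin: 4
  coin softly: 4
  wheel softly: 2
  … (6 more, each ≤ 2)

"softly softly", 8 times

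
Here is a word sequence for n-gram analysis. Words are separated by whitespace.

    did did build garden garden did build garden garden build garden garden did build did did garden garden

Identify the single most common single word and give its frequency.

Unigram frequencies (highest first):
  garden: 8
  did: 6
  build: 4

"garden", 8 times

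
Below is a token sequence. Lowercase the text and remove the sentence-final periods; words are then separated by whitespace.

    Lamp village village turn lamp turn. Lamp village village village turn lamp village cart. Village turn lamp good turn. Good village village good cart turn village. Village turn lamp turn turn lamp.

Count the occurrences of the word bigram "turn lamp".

6

Scanning the 31 overlapping bigram windows for "turn lamp":
  position 4–5: turn lamp
  position 6–7: turn lamp
  position 11–12: turn lamp
  position 16–17: turn lamp
  position 28–29: turn lamp
  position 31–32: turn lamp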